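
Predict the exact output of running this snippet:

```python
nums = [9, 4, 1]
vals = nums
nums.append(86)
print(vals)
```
[9, 4, 1, 86]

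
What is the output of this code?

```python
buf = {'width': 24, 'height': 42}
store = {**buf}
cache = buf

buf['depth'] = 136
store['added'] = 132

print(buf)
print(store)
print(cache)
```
{'width': 24, 'height': 42, 'depth': 136}
{'width': 24, 'height': 42, 'added': 132}
{'width': 24, 'height': 42, 'depth': 136}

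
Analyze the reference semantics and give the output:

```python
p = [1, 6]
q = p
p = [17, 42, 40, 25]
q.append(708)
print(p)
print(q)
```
[17, 42, 40, 25]
[1, 6, 708]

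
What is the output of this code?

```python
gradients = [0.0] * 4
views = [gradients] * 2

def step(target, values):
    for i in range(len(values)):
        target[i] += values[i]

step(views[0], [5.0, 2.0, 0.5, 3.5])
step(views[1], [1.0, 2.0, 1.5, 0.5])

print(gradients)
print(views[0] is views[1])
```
[6.0, 4.0, 2.0, 4.0]
True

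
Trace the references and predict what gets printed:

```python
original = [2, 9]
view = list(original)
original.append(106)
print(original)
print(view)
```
[2, 9, 106]
[2, 9]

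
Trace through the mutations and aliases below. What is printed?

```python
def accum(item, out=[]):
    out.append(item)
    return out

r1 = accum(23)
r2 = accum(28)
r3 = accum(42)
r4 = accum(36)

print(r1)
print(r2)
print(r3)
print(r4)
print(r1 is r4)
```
[23, 28, 42, 36]
[23, 28, 42, 36]
[23, 28, 42, 36]
[23, 28, 42, 36]
True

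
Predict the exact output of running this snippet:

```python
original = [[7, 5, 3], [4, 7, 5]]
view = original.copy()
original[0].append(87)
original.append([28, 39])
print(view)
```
[[7, 5, 3, 87], [4, 7, 5]]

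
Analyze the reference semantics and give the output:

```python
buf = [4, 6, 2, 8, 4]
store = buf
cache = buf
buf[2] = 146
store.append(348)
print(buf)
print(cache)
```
[4, 6, 146, 8, 4, 348]
[4, 6, 146, 8, 4, 348]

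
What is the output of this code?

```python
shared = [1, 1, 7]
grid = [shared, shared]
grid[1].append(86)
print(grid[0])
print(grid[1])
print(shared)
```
[1, 1, 7, 86]
[1, 1, 7, 86]
[1, 1, 7, 86]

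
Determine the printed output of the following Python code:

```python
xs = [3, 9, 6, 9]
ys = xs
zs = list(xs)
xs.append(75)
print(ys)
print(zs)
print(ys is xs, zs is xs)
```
[3, 9, 6, 9, 75]
[3, 9, 6, 9]
True False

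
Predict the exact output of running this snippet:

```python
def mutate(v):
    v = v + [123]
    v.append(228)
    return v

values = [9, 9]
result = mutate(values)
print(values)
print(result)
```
[9, 9]
[9, 9, 123, 228]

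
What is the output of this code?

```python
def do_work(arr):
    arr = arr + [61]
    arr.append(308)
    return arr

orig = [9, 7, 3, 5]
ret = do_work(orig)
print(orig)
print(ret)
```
[9, 7, 3, 5]
[9, 7, 3, 5, 61, 308]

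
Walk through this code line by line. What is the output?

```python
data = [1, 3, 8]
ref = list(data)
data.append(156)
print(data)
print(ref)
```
[1, 3, 8, 156]
[1, 3, 8]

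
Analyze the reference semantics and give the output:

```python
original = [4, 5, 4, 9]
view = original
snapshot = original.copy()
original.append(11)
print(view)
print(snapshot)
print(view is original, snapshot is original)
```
[4, 5, 4, 9, 11]
[4, 5, 4, 9]
True False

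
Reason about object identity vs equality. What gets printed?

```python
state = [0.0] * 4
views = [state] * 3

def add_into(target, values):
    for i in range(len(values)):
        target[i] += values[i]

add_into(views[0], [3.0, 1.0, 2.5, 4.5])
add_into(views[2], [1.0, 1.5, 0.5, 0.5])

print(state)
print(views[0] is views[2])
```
[4.0, 2.5, 3.0, 5.0]
True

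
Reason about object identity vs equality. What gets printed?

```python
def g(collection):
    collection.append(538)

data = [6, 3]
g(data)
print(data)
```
[6, 3, 538]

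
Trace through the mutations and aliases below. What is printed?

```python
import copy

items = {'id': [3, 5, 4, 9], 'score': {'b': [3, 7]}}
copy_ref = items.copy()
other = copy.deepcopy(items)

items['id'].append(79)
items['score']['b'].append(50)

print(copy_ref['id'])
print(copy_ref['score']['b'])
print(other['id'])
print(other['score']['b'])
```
[3, 5, 4, 9, 79]
[3, 7, 50]
[3, 5, 4, 9]
[3, 7]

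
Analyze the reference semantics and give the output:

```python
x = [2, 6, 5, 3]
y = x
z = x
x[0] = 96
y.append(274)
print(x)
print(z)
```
[96, 6, 5, 3, 274]
[96, 6, 5, 3, 274]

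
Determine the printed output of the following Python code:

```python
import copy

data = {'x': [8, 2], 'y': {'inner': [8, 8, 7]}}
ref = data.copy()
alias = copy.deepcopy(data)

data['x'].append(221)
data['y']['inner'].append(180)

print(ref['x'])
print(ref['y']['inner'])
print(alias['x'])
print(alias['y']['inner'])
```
[8, 2, 221]
[8, 8, 7, 180]
[8, 2]
[8, 8, 7]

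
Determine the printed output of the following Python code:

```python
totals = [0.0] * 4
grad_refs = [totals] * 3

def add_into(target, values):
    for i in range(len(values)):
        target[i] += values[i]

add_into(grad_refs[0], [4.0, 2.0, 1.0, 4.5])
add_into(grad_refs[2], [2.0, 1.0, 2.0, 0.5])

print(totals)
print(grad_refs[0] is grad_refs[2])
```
[6.0, 3.0, 3.0, 5.0]
True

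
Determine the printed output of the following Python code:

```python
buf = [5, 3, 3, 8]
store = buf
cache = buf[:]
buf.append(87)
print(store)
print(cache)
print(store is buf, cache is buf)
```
[5, 3, 3, 8, 87]
[5, 3, 3, 8]
True False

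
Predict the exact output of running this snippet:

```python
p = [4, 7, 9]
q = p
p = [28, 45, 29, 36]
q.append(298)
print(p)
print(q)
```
[28, 45, 29, 36]
[4, 7, 9, 298]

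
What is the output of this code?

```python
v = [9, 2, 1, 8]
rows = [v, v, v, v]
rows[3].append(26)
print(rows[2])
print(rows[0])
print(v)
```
[9, 2, 1, 8, 26]
[9, 2, 1, 8, 26]
[9, 2, 1, 8, 26]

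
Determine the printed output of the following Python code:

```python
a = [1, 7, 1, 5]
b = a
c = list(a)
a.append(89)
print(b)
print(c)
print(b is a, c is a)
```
[1, 7, 1, 5, 89]
[1, 7, 1, 5]
True False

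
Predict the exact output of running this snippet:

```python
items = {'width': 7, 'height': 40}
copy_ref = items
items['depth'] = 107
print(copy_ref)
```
{'width': 7, 'height': 40, 'depth': 107}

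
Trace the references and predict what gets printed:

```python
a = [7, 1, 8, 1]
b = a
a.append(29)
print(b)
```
[7, 1, 8, 1, 29]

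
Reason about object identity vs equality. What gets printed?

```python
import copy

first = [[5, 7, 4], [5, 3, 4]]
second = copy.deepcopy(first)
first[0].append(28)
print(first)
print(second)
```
[[5, 7, 4, 28], [5, 3, 4]]
[[5, 7, 4], [5, 3, 4]]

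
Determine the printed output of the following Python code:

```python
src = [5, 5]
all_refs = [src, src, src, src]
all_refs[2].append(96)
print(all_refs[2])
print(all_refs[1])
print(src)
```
[5, 5, 96]
[5, 5, 96]
[5, 5, 96]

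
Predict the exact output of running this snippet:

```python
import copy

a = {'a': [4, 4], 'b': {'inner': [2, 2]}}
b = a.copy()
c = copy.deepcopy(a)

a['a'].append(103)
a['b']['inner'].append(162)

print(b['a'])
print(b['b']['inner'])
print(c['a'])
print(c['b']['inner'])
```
[4, 4, 103]
[2, 2, 162]
[4, 4]
[2, 2]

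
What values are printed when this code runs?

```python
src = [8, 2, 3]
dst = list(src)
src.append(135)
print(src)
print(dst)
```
[8, 2, 3, 135]
[8, 2, 3]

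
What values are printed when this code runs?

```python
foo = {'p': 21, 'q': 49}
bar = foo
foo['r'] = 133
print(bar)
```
{'p': 21, 'q': 49, 'r': 133}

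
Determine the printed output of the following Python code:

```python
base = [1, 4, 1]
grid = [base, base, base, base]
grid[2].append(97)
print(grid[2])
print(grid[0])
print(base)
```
[1, 4, 1, 97]
[1, 4, 1, 97]
[1, 4, 1, 97]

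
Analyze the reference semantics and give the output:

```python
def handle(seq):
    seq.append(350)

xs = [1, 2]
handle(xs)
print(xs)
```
[1, 2, 350]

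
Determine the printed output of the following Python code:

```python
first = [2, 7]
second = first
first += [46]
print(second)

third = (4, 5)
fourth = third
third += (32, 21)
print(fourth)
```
[2, 7, 46]
(4, 5)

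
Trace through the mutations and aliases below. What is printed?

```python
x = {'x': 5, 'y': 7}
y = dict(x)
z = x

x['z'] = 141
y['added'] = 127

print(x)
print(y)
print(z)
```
{'x': 5, 'y': 7, 'z': 141}
{'x': 5, 'y': 7, 'added': 127}
{'x': 5, 'y': 7, 'z': 141}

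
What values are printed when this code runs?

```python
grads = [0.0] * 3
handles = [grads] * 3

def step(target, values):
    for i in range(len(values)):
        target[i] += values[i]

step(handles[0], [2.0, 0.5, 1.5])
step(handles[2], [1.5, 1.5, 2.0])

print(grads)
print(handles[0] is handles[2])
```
[3.5, 2.0, 3.5]
True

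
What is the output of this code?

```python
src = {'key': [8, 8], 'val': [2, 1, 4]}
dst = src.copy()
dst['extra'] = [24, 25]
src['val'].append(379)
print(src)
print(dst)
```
{'key': [8, 8], 'val': [2, 1, 4, 379]}
{'key': [8, 8], 'val': [2, 1, 4, 379], 'extra': [24, 25]}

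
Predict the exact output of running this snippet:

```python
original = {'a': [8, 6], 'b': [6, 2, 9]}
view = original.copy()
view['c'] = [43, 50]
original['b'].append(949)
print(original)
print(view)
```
{'a': [8, 6], 'b': [6, 2, 9, 949]}
{'a': [8, 6], 'b': [6, 2, 9, 949], 'c': [43, 50]}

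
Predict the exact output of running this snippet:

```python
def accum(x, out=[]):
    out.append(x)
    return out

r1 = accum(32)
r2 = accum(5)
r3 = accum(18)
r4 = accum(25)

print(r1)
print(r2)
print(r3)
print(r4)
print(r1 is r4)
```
[32, 5, 18, 25]
[32, 5, 18, 25]
[32, 5, 18, 25]
[32, 5, 18, 25]
True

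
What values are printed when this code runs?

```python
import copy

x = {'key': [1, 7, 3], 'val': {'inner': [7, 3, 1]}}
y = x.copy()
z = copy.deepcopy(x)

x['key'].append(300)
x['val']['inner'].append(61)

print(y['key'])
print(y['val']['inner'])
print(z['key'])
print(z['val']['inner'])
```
[1, 7, 3, 300]
[7, 3, 1, 61]
[1, 7, 3]
[7, 3, 1]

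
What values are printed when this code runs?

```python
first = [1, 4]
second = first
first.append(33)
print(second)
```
[1, 4, 33]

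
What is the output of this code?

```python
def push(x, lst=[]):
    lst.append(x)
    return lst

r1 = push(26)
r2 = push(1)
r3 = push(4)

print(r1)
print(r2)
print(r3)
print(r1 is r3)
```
[26, 1, 4]
[26, 1, 4]
[26, 1, 4]
True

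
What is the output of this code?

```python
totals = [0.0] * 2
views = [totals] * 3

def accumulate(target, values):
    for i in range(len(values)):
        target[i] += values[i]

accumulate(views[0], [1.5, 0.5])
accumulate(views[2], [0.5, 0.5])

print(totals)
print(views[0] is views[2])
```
[2.0, 1.0]
True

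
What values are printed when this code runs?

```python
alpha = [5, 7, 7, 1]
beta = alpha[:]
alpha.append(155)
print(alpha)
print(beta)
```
[5, 7, 7, 1, 155]
[5, 7, 7, 1]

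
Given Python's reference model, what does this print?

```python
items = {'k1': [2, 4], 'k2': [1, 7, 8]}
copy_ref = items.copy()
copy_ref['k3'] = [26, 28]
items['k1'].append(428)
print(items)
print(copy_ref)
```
{'k1': [2, 4, 428], 'k2': [1, 7, 8]}
{'k1': [2, 4, 428], 'k2': [1, 7, 8], 'k3': [26, 28]}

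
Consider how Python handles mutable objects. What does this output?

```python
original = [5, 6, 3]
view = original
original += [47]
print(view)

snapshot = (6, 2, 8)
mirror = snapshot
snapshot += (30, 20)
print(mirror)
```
[5, 6, 3, 47]
(6, 2, 8)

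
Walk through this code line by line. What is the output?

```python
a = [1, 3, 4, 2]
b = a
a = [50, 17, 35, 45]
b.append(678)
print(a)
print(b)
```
[50, 17, 35, 45]
[1, 3, 4, 2, 678]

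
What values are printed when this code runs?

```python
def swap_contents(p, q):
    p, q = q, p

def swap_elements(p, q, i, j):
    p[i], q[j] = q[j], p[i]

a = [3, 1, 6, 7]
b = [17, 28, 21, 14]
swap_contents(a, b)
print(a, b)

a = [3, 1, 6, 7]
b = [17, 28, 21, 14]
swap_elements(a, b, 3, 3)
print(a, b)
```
[3, 1, 6, 7] [17, 28, 21, 14]
[3, 1, 6, 14] [17, 28, 21, 7]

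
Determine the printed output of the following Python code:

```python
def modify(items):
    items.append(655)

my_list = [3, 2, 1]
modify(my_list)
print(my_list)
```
[3, 2, 1, 655]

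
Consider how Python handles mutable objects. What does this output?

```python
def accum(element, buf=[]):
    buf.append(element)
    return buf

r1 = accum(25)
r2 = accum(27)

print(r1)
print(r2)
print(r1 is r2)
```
[25, 27]
[25, 27]
True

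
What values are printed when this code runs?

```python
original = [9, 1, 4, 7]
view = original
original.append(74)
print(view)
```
[9, 1, 4, 7, 74]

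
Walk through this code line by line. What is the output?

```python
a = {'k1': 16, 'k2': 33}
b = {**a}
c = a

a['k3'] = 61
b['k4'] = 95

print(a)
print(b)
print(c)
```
{'k1': 16, 'k2': 33, 'k3': 61}
{'k1': 16, 'k2': 33, 'k4': 95}
{'k1': 16, 'k2': 33, 'k3': 61}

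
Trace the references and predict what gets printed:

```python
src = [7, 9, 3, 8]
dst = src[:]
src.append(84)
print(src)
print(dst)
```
[7, 9, 3, 8, 84]
[7, 9, 3, 8]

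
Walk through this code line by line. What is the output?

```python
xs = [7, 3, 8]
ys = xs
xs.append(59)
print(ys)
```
[7, 3, 8, 59]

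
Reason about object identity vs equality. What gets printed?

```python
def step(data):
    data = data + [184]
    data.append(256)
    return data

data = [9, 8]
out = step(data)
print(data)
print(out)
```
[9, 8]
[9, 8, 184, 256]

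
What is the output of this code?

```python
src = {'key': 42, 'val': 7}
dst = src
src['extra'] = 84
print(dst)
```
{'key': 42, 'val': 7, 'extra': 84}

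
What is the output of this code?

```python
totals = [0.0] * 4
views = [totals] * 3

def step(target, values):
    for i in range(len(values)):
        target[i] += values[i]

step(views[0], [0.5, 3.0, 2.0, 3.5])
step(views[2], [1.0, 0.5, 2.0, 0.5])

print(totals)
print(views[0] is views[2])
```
[1.5, 3.5, 4.0, 4.0]
True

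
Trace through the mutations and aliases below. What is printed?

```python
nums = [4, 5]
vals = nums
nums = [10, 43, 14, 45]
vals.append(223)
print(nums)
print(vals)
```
[10, 43, 14, 45]
[4, 5, 223]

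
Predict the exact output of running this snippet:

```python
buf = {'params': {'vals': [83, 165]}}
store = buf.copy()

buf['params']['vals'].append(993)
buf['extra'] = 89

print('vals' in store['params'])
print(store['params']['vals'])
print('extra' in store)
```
True
[83, 165, 993]
False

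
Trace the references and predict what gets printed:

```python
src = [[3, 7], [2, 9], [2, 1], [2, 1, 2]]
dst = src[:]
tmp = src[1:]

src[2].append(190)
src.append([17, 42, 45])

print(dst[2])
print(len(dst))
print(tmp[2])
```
[2, 1, 190]
4
[2, 1, 2]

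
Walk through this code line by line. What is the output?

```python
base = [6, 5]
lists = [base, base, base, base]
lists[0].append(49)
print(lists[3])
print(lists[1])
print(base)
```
[6, 5, 49]
[6, 5, 49]
[6, 5, 49]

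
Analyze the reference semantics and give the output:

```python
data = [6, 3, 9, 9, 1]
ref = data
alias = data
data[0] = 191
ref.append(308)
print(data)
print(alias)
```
[191, 3, 9, 9, 1, 308]
[191, 3, 9, 9, 1, 308]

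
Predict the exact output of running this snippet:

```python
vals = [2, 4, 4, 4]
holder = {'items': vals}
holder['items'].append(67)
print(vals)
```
[2, 4, 4, 4, 67]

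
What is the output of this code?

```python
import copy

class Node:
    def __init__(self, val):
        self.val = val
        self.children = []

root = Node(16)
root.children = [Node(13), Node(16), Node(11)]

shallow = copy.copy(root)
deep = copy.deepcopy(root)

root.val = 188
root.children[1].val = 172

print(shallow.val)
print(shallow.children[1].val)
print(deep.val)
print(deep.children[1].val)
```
16
172
16
16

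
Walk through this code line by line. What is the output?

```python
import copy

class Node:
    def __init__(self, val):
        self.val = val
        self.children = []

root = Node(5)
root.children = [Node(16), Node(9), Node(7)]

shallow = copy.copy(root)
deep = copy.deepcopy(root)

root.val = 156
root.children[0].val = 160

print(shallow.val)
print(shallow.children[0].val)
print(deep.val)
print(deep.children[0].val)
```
5
160
5
16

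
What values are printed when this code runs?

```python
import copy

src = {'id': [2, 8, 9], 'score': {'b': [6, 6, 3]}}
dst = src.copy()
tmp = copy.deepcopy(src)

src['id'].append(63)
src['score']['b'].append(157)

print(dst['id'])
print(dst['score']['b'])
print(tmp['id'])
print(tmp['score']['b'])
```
[2, 8, 9, 63]
[6, 6, 3, 157]
[2, 8, 9]
[6, 6, 3]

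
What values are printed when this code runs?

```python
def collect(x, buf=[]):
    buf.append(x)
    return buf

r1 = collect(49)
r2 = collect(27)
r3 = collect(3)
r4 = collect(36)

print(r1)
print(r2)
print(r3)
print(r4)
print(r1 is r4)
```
[49, 27, 3, 36]
[49, 27, 3, 36]
[49, 27, 3, 36]
[49, 27, 3, 36]
True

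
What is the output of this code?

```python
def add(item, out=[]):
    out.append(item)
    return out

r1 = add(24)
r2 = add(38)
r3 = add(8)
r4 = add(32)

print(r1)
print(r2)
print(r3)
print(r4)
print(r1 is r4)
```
[24, 38, 8, 32]
[24, 38, 8, 32]
[24, 38, 8, 32]
[24, 38, 8, 32]
True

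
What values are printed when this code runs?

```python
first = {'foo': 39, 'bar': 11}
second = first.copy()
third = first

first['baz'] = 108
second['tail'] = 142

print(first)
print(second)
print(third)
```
{'foo': 39, 'bar': 11, 'baz': 108}
{'foo': 39, 'bar': 11, 'tail': 142}
{'foo': 39, 'bar': 11, 'baz': 108}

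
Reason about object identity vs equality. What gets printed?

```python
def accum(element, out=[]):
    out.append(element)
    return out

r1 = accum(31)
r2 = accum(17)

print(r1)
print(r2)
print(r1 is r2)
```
[31, 17]
[31, 17]
True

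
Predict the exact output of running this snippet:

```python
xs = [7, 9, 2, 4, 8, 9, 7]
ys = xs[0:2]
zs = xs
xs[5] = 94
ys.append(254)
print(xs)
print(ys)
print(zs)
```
[7, 9, 2, 4, 8, 94, 7]
[7, 9, 254]
[7, 9, 2, 4, 8, 94, 7]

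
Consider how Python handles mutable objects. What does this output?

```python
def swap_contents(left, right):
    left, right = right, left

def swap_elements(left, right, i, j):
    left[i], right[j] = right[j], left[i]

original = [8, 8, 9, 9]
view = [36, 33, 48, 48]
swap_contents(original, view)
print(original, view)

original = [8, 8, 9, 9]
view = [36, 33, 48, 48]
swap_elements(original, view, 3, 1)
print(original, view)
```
[8, 8, 9, 9] [36, 33, 48, 48]
[8, 8, 9, 33] [36, 9, 48, 48]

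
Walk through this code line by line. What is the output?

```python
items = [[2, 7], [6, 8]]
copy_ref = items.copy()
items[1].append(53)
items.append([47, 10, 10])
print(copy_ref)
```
[[2, 7], [6, 8, 53]]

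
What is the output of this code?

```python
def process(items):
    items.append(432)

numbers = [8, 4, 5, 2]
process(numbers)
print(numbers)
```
[8, 4, 5, 2, 432]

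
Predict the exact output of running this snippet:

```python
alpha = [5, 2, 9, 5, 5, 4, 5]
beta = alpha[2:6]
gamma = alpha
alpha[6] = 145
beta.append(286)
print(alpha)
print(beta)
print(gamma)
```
[5, 2, 9, 5, 5, 4, 145]
[9, 5, 5, 4, 286]
[5, 2, 9, 5, 5, 4, 145]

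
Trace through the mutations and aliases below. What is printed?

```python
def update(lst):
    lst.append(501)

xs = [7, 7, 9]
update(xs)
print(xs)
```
[7, 7, 9, 501]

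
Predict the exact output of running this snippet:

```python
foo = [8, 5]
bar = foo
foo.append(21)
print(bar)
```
[8, 5, 21]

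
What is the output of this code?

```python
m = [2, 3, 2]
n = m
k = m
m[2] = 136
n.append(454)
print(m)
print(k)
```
[2, 3, 136, 454]
[2, 3, 136, 454]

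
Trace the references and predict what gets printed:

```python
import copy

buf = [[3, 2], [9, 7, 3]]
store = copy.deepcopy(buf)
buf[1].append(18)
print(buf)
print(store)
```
[[3, 2], [9, 7, 3, 18]]
[[3, 2], [9, 7, 3]]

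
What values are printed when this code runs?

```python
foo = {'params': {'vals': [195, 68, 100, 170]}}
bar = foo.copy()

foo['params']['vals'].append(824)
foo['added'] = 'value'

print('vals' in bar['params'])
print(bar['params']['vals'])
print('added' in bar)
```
True
[195, 68, 100, 170, 824]
False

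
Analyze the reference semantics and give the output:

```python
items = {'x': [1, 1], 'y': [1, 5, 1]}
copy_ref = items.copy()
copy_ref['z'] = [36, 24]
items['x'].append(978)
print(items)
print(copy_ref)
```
{'x': [1, 1, 978], 'y': [1, 5, 1]}
{'x': [1, 1, 978], 'y': [1, 5, 1], 'z': [36, 24]}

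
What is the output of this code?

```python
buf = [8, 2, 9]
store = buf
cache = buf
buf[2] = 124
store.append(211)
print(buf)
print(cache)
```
[8, 2, 124, 211]
[8, 2, 124, 211]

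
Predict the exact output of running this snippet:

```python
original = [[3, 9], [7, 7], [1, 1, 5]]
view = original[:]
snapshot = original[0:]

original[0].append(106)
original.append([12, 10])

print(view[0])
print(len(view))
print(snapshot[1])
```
[3, 9, 106]
3
[7, 7]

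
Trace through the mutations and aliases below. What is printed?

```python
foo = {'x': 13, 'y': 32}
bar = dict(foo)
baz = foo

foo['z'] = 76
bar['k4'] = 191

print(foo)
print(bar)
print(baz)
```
{'x': 13, 'y': 32, 'z': 76}
{'x': 13, 'y': 32, 'k4': 191}
{'x': 13, 'y': 32, 'z': 76}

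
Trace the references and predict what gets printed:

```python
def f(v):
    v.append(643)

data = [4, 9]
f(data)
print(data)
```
[4, 9, 643]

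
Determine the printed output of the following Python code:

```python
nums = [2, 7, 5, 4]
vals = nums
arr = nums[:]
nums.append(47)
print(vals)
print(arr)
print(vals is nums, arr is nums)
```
[2, 7, 5, 4, 47]
[2, 7, 5, 4]
True False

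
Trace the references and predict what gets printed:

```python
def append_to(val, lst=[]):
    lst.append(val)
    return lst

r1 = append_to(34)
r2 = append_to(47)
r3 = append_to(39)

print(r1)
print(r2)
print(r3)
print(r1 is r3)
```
[34, 47, 39]
[34, 47, 39]
[34, 47, 39]
True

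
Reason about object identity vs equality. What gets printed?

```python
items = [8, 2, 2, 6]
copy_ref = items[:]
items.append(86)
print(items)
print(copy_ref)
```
[8, 2, 2, 6, 86]
[8, 2, 2, 6]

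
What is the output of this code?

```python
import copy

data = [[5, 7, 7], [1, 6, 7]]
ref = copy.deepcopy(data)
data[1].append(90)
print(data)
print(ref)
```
[[5, 7, 7], [1, 6, 7, 90]]
[[5, 7, 7], [1, 6, 7]]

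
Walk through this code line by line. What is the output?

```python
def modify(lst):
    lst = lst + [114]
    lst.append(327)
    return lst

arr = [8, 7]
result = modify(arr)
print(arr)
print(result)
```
[8, 7]
[8, 7, 114, 327]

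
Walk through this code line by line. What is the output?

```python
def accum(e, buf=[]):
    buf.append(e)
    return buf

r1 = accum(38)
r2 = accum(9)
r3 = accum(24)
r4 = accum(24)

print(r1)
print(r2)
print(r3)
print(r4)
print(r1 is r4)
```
[38, 9, 24, 24]
[38, 9, 24, 24]
[38, 9, 24, 24]
[38, 9, 24, 24]
True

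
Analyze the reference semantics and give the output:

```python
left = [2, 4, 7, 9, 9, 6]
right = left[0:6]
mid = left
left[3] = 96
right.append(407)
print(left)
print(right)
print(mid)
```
[2, 4, 7, 96, 9, 6]
[2, 4, 7, 9, 9, 6, 407]
[2, 4, 7, 96, 9, 6]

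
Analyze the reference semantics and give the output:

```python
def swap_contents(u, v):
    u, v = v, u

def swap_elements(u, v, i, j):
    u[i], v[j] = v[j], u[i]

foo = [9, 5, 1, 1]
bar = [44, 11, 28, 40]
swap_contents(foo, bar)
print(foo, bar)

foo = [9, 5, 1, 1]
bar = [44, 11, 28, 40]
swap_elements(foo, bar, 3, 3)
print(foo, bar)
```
[9, 5, 1, 1] [44, 11, 28, 40]
[9, 5, 1, 40] [44, 11, 28, 1]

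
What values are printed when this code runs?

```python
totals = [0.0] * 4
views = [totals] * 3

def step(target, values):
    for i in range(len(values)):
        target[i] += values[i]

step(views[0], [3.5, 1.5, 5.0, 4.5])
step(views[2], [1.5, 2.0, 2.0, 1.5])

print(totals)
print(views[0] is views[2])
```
[5.0, 3.5, 7.0, 6.0]
True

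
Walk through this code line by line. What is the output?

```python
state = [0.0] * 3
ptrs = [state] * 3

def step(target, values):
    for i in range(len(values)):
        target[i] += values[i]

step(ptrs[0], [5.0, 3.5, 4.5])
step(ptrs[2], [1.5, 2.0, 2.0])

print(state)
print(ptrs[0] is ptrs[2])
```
[6.5, 5.5, 6.5]
True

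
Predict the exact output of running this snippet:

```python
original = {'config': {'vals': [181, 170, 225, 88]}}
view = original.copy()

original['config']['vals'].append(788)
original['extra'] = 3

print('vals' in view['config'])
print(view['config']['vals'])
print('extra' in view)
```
True
[181, 170, 225, 88, 788]
False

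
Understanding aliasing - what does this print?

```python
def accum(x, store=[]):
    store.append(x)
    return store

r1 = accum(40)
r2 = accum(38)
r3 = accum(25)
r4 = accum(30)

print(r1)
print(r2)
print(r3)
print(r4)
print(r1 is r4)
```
[40, 38, 25, 30]
[40, 38, 25, 30]
[40, 38, 25, 30]
[40, 38, 25, 30]
True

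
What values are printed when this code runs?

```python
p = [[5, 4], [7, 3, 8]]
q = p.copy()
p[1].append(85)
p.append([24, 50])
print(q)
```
[[5, 4], [7, 3, 8, 85]]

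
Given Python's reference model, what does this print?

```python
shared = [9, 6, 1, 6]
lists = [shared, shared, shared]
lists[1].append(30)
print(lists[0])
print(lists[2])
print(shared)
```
[9, 6, 1, 6, 30]
[9, 6, 1, 6, 30]
[9, 6, 1, 6, 30]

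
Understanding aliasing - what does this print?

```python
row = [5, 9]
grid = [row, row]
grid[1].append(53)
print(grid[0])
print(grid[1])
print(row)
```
[5, 9, 53]
[5, 9, 53]
[5, 9, 53]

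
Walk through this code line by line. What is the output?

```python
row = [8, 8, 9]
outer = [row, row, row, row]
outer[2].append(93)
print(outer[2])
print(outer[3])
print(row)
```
[8, 8, 9, 93]
[8, 8, 9, 93]
[8, 8, 9, 93]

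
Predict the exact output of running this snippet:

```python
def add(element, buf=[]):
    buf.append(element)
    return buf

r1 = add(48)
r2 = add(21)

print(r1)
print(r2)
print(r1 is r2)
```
[48, 21]
[48, 21]
True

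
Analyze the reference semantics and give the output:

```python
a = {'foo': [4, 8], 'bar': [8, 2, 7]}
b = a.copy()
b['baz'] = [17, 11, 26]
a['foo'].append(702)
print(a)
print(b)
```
{'foo': [4, 8, 702], 'bar': [8, 2, 7]}
{'foo': [4, 8, 702], 'bar': [8, 2, 7], 'baz': [17, 11, 26]}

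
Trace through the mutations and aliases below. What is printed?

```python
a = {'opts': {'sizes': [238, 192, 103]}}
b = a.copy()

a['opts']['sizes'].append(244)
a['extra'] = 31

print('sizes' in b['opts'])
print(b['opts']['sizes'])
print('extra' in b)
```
True
[238, 192, 103, 244]
False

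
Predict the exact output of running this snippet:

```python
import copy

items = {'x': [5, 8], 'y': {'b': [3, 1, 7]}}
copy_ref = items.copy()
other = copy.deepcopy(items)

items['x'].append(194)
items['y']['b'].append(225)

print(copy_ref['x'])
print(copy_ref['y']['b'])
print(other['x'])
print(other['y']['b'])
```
[5, 8, 194]
[3, 1, 7, 225]
[5, 8]
[3, 1, 7]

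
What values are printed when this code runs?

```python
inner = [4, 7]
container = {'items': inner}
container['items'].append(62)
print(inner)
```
[4, 7, 62]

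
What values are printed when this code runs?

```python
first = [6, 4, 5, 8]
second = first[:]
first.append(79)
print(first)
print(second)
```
[6, 4, 5, 8, 79]
[6, 4, 5, 8]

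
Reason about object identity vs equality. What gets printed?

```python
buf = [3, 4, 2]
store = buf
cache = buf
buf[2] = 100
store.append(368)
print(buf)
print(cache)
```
[3, 4, 100, 368]
[3, 4, 100, 368]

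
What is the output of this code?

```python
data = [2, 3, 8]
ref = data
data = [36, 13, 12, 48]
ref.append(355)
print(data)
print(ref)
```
[36, 13, 12, 48]
[2, 3, 8, 355]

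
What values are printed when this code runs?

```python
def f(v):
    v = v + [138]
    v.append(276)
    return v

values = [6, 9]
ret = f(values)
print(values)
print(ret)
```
[6, 9]
[6, 9, 138, 276]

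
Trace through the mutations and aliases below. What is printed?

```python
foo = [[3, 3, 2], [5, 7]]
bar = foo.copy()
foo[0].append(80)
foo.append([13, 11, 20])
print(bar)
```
[[3, 3, 2, 80], [5, 7]]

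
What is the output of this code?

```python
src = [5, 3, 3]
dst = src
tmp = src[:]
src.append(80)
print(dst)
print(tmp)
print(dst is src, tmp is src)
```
[5, 3, 3, 80]
[5, 3, 3]
True False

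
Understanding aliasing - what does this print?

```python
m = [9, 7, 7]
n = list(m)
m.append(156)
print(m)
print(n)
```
[9, 7, 7, 156]
[9, 7, 7]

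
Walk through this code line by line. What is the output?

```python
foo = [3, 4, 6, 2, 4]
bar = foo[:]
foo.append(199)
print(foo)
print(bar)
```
[3, 4, 6, 2, 4, 199]
[3, 4, 6, 2, 4]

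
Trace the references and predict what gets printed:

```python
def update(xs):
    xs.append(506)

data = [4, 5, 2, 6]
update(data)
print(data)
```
[4, 5, 2, 6, 506]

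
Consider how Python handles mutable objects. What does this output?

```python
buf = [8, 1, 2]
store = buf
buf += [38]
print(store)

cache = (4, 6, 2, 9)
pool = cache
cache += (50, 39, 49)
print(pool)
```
[8, 1, 2, 38]
(4, 6, 2, 9)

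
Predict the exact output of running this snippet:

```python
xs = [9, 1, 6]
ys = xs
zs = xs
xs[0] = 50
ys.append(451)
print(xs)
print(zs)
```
[50, 1, 6, 451]
[50, 1, 6, 451]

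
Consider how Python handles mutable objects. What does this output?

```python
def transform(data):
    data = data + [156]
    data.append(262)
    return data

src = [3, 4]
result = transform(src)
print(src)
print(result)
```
[3, 4]
[3, 4, 156, 262]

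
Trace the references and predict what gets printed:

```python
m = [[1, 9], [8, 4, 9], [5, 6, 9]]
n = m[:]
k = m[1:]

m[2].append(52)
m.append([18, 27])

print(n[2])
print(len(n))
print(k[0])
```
[5, 6, 9, 52]
3
[8, 4, 9]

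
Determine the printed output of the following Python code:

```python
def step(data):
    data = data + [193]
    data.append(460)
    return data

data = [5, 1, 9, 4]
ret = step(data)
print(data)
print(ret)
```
[5, 1, 9, 4]
[5, 1, 9, 4, 193, 460]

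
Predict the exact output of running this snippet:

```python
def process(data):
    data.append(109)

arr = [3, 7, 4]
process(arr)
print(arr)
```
[3, 7, 4, 109]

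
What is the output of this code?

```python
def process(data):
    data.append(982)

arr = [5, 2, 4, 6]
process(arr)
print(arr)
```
[5, 2, 4, 6, 982]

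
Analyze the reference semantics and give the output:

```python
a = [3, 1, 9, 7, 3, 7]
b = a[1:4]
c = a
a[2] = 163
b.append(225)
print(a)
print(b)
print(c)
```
[3, 1, 163, 7, 3, 7]
[1, 9, 7, 225]
[3, 1, 163, 7, 3, 7]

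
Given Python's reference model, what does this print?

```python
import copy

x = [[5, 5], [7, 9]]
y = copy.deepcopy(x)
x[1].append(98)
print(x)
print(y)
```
[[5, 5], [7, 9, 98]]
[[5, 5], [7, 9]]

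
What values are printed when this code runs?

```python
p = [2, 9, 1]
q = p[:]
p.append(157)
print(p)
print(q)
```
[2, 9, 1, 157]
[2, 9, 1]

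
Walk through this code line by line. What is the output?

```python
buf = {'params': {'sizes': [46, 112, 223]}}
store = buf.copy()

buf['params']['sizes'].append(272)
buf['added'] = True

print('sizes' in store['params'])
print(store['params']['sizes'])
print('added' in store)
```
True
[46, 112, 223, 272]
False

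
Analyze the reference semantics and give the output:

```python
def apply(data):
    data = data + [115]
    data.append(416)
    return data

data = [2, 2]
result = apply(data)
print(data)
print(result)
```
[2, 2]
[2, 2, 115, 416]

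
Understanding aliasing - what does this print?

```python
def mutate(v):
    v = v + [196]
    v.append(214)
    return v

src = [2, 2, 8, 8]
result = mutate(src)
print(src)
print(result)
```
[2, 2, 8, 8]
[2, 2, 8, 8, 196, 214]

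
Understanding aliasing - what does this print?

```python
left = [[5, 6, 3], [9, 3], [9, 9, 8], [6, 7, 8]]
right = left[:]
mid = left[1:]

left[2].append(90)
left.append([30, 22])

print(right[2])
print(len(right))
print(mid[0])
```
[9, 9, 8, 90]
4
[9, 3]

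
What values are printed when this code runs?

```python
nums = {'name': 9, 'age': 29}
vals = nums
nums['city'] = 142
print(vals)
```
{'name': 9, 'age': 29, 'city': 142}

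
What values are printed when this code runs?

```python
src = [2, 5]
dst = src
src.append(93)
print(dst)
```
[2, 5, 93]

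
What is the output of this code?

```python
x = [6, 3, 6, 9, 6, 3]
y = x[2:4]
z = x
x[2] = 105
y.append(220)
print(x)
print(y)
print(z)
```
[6, 3, 105, 9, 6, 3]
[6, 9, 220]
[6, 3, 105, 9, 6, 3]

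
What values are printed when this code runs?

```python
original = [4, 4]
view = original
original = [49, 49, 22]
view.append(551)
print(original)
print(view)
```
[49, 49, 22]
[4, 4, 551]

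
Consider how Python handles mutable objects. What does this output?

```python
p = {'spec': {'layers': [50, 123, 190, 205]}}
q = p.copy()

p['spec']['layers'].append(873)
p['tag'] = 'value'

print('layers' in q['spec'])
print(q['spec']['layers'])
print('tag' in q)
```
True
[50, 123, 190, 205, 873]
False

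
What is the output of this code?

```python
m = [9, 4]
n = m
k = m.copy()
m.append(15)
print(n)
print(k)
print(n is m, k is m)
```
[9, 4, 15]
[9, 4]
True False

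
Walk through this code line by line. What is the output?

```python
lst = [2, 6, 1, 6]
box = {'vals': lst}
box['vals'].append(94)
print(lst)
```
[2, 6, 1, 6, 94]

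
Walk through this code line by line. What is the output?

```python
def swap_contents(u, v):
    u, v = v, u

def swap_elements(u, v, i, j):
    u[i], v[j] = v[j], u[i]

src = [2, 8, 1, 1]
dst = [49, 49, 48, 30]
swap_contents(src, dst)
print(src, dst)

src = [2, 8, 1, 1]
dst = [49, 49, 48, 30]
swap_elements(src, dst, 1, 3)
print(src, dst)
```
[2, 8, 1, 1] [49, 49, 48, 30]
[2, 30, 1, 1] [49, 49, 48, 8]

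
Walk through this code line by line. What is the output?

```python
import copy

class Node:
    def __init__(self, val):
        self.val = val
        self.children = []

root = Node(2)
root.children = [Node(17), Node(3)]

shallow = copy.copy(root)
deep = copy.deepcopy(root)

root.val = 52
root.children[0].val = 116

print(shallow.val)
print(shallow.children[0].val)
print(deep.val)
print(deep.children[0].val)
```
2
116
2
17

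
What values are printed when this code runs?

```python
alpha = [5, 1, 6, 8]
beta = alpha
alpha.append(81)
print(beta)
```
[5, 1, 6, 8, 81]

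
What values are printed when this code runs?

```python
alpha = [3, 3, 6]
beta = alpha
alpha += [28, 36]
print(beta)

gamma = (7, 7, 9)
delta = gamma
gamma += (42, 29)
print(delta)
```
[3, 3, 6, 28, 36]
(7, 7, 9)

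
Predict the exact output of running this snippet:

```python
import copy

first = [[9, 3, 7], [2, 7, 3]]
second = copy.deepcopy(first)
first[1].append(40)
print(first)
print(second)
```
[[9, 3, 7], [2, 7, 3, 40]]
[[9, 3, 7], [2, 7, 3]]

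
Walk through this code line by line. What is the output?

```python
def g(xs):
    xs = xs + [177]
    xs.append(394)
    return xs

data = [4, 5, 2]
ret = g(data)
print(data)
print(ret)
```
[4, 5, 2]
[4, 5, 2, 177, 394]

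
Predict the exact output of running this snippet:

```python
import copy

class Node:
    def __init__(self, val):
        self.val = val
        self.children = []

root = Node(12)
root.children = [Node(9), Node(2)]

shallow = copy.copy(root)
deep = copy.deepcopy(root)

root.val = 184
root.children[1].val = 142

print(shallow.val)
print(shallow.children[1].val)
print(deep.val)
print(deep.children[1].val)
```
12
142
12
2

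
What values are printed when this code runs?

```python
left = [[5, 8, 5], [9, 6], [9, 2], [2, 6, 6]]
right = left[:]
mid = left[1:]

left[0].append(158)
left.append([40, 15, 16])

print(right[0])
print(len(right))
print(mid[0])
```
[5, 8, 5, 158]
4
[9, 6]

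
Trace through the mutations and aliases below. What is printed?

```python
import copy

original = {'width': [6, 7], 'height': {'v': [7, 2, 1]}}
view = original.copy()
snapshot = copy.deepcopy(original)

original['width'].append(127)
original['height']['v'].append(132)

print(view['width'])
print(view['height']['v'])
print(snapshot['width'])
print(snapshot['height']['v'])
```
[6, 7, 127]
[7, 2, 1, 132]
[6, 7]
[7, 2, 1]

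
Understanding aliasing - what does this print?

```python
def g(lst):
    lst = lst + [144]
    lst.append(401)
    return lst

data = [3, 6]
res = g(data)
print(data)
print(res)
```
[3, 6]
[3, 6, 144, 401]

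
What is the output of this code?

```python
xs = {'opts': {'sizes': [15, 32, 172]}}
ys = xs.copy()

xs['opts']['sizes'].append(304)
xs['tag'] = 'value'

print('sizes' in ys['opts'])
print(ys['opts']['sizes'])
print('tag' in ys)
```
True
[15, 32, 172, 304]
False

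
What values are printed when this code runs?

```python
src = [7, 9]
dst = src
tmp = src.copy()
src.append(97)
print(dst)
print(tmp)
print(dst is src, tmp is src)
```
[7, 9, 97]
[7, 9]
True False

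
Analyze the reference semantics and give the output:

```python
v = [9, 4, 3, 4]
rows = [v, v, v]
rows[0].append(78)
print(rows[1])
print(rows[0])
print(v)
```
[9, 4, 3, 4, 78]
[9, 4, 3, 4, 78]
[9, 4, 3, 4, 78]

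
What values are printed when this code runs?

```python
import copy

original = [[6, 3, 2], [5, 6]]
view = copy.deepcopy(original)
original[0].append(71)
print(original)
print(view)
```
[[6, 3, 2, 71], [5, 6]]
[[6, 3, 2], [5, 6]]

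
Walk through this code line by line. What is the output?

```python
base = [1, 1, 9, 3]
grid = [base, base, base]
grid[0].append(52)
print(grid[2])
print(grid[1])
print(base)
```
[1, 1, 9, 3, 52]
[1, 1, 9, 3, 52]
[1, 1, 9, 3, 52]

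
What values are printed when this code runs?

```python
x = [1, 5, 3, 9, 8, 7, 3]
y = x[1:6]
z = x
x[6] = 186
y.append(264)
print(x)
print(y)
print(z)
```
[1, 5, 3, 9, 8, 7, 186]
[5, 3, 9, 8, 7, 264]
[1, 5, 3, 9, 8, 7, 186]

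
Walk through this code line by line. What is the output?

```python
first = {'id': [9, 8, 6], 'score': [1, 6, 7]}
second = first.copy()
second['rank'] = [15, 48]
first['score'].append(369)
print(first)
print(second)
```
{'id': [9, 8, 6], 'score': [1, 6, 7, 369]}
{'id': [9, 8, 6], 'score': [1, 6, 7, 369], 'rank': [15, 48]}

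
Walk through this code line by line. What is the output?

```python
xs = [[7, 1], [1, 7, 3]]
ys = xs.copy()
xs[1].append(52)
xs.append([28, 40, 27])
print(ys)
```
[[7, 1], [1, 7, 3, 52]]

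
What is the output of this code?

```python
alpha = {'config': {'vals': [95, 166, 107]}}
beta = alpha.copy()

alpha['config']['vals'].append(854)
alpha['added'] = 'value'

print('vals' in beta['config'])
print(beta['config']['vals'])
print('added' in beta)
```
True
[95, 166, 107, 854]
False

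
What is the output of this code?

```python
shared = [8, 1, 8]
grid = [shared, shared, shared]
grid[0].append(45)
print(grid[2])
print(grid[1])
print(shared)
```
[8, 1, 8, 45]
[8, 1, 8, 45]
[8, 1, 8, 45]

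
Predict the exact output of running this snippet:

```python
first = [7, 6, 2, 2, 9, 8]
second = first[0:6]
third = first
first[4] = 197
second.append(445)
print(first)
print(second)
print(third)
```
[7, 6, 2, 2, 197, 8]
[7, 6, 2, 2, 9, 8, 445]
[7, 6, 2, 2, 197, 8]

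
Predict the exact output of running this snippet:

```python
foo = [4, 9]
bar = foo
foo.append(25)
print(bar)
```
[4, 9, 25]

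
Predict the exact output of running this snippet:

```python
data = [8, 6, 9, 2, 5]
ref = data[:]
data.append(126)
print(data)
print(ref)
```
[8, 6, 9, 2, 5, 126]
[8, 6, 9, 2, 5]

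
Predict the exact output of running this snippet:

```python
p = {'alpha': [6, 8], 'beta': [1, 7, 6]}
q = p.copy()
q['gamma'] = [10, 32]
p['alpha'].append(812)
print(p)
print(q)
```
{'alpha': [6, 8, 812], 'beta': [1, 7, 6]}
{'alpha': [6, 8, 812], 'beta': [1, 7, 6], 'gamma': [10, 32]}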